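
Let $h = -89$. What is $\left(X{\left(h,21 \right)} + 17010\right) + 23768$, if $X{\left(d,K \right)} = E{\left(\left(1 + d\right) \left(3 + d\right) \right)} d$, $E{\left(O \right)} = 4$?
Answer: $40422$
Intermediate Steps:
$X{\left(d,K \right)} = 4 d$
$\left(X{\left(h,21 \right)} + 17010\right) + 23768 = \left(4 \left(-89\right) + 17010\right) + 23768 = \left(-356 + 17010\right) + 23768 = 16654 + 23768 = 40422$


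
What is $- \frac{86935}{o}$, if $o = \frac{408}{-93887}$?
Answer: $\frac{8162066345}{408} \approx 2.0005 \cdot 10^{7}$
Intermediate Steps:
$o = - \frac{408}{93887}$ ($o = 408 \left(- \frac{1}{93887}\right) = - \frac{408}{93887} \approx -0.0043456$)
$- \frac{86935}{o} = - \frac{86935}{- \frac{408}{93887}} = \left(-86935\right) \left(- \frac{93887}{408}\right) = \frac{8162066345}{408}$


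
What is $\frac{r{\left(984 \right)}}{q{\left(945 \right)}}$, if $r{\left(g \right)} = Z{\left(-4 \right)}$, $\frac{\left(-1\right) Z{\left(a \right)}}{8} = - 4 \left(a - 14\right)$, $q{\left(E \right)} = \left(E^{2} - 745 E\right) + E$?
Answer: $- \frac{64}{21105} \approx -0.0030325$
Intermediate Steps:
$q{\left(E \right)} = E^{2} - 744 E$
$Z{\left(a \right)} = -448 + 32 a$ ($Z{\left(a \right)} = - 8 \left(- 4 \left(a - 14\right)\right) = - 8 \left(- 4 \left(-14 + a\right)\right) = - 8 \left(56 - 4 a\right) = -448 + 32 a$)
$r{\left(g \right)} = -576$ ($r{\left(g \right)} = -448 + 32 \left(-4\right) = -448 - 128 = -576$)
$\frac{r{\left(984 \right)}}{q{\left(945 \right)}} = - \frac{576}{945 \left(-744 + 945\right)} = - \frac{576}{945 \cdot 201} = - \frac{576}{189945} = \left(-576\right) \frac{1}{189945} = - \frac{64}{21105}$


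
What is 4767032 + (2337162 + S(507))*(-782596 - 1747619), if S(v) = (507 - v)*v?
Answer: -5913517582798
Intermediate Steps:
S(v) = v*(507 - v)
4767032 + (2337162 + S(507))*(-782596 - 1747619) = 4767032 + (2337162 + 507*(507 - 1*507))*(-782596 - 1747619) = 4767032 + (2337162 + 507*(507 - 507))*(-2530215) = 4767032 + (2337162 + 507*0)*(-2530215) = 4767032 + (2337162 + 0)*(-2530215) = 4767032 + 2337162*(-2530215) = 4767032 - 5913522349830 = -5913517582798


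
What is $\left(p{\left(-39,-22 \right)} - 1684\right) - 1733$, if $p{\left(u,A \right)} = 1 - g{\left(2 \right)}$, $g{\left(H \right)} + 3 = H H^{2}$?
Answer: $-3421$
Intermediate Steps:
$g{\left(H \right)} = -3 + H^{3}$ ($g{\left(H \right)} = -3 + H H^{2} = -3 + H^{3}$)
$p{\left(u,A \right)} = -4$ ($p{\left(u,A \right)} = 1 - \left(-3 + 2^{3}\right) = 1 - \left(-3 + 8\right) = 1 - 5 = -4$)
$\left(p{\left(-39,-22 \right)} - 1684\right) - 1733 = \left(-4 - 1684\right) - 1733 = -1688 - 1733 = -3421$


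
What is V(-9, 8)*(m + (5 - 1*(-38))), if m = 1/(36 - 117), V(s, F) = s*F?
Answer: -27856/9 ≈ -3095.1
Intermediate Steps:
V(s, F) = F*s
m = -1/81 (m = 1/(-81) = -1/81 ≈ -0.012346)
V(-9, 8)*(m + (5 - 1*(-38))) = (8*(-9))*(-1/81 + (5 - 1*(-38))) = -72*(-1/81 + (5 + 38)) = -72*(-1/81 + 43) = -72*3482/81 = -27856/9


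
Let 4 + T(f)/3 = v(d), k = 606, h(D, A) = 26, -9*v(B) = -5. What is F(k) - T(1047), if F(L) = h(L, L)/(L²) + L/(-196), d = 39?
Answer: 32577212/4498641 ≈ 7.2416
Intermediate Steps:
v(B) = 5/9 (v(B) = -⅑*(-5) = 5/9)
F(L) = 26/L² - L/196 (F(L) = 26/(L²) + L/(-196) = 26/L² + L*(-1/196) = 26/L² - L/196)
T(f) = -31/3 (T(f) = -12 + 3*(5/9) = -12 + 5/3 = -31/3)
F(k) - T(1047) = (26/606² - 1/196*606) - 1*(-31/3) = (26*(1/367236) - 303/98) + 31/3 = (13/183618 - 303/98) + 31/3 = -13908745/4498641 + 31/3 = 32577212/4498641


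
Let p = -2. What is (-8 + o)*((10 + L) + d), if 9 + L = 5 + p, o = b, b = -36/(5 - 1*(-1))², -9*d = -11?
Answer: -47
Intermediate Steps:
d = 11/9 (d = -⅑*(-11) = 11/9 ≈ 1.2222)
b = -1 (b = -36/(5 + 1)² = -36/(6²) = -36/36 = -36*1/36 = -1)
o = -1
L = -6 (L = -9 + (5 - 2) = -9 + 3 = -6)
(-8 + o)*((10 + L) + d) = (-8 - 1)*((10 - 6) + 11/9) = -9*(4 + 11/9) = -9*47/9 = -47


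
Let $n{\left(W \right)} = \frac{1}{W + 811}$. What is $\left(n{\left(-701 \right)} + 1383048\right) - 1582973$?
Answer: $- \frac{21991749}{110} \approx -1.9993 \cdot 10^{5}$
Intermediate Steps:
$n{\left(W \right)} = \frac{1}{811 + W}$
$\left(n{\left(-701 \right)} + 1383048\right) - 1582973 = \left(\frac{1}{811 - 701} + 1383048\right) - 1582973 = \left(\frac{1}{110} + 1383048\right) - 1582973 = \frac{152135281}{110} - 1582973 = - \frac{21991749}{110}$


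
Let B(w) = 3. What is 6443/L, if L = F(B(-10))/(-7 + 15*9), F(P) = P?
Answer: 824704/3 ≈ 2.7490e+5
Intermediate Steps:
L = 3/128 (L = 3/(-7 + 15*9) = 3/(-7 + 135) = 3/128 ≈ 0.023438)
6443/L = 6443/(3/128) = 6443*(128/3) = 824704/3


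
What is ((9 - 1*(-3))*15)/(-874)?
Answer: -90/437 ≈ -0.20595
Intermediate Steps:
((9 - 1*(-3))*15)/(-874) = ((9 + 3)*15)*(-1/874) = (12*15)*(-1/874) = 180*(-1/874) = -90/437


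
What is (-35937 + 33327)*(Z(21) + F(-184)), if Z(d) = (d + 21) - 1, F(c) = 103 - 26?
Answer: -307980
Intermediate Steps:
F(c) = 77
Z(d) = 20 + d (Z(d) = (21 + d) - 1 = 20 + d)
(-35937 + 33327)*(Z(21) + F(-184)) = (-35937 + 33327)*((20 + 21) + 77) = -2610*(41 + 77) = -2610*118 = -307980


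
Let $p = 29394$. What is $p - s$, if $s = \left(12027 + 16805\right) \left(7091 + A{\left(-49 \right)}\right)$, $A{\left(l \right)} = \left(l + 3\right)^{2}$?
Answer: $-265426830$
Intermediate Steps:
$A{\left(l \right)} = \left(3 + l\right)^{2}$
$s = 265456224$ ($s = \left(12027 + 16805\right) \left(7091 + \left(3 - 49\right)^{2}\right) = 28832 \left(7091 + \left(-46\right)^{2}\right) = 28832 \left(7091 + 2116\right) = 28832 \cdot 9207 = 265456224$)
$p - s = 29394 - 265456224 = -265426830$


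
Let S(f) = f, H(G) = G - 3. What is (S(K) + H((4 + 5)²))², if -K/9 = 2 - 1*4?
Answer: 9216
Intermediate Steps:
H(G) = -3 + G
K = 18 (K = -9*(2 - 1*4) = -9*(2 - 4) = -9*(-2) = 18)
(S(K) + H((4 + 5)²))² = (18 + (-3 + (4 + 5)²))² = (18 + (-3 + 9²))² = (18 + (-3 + 81))² = (18 + 78)² = 96² = 9216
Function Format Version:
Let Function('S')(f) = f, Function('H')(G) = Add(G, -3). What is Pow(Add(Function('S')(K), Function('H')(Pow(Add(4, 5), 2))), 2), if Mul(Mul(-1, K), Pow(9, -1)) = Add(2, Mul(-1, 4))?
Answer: 9216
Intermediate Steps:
Function('H')(G) = Add(-3, G)
K = 18 (K = Mul(-9, Add(2, Mul(-1, 4))) = Mul(-9, Add(2, -4)) = Mul(-9, -2) = 18)
Pow(Add(Function('S')(K), Function('H')(Pow(Add(4, 5), 2))), 2) = Pow(Add(18, Add(-3, Pow(Add(4, 5), 2))), 2) = Pow(Add(18, Add(-3, Pow(9, 2))), 2) = Pow(Add(18, Add(-3, 81)), 2) = Pow(Add(18, 78), 2) = Pow(96, 2) = 9216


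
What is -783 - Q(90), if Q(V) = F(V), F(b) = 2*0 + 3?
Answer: -786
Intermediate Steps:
F(b) = 3 (F(b) = 0 + 3 = 3)
Q(V) = 3
-783 - Q(90) = -783 - 1*3 = -783 - 3 = -786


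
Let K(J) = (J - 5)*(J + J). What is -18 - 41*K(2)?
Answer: 474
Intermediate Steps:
K(J) = 2*J*(-5 + J) (K(J) = (-5 + J)*(2*J) = 2*J*(-5 + J))
-18 - 41*K(2) = -18 - 82*2*(-5 + 2) = -18 - 82*2*(-3) = -18 - 41*(-12) = -18 + 492 = 474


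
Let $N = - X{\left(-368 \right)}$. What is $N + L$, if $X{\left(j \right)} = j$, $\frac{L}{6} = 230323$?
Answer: $1382306$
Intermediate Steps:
$L = 1381938$ ($L = 6 \cdot 230323 = 1381938$)
$N = 368$ ($N = \left(-1\right) \left(-368\right) = 368$)
$N + L = 368 + 1381938 = 1382306$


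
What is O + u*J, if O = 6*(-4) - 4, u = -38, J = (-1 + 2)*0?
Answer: -28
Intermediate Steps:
J = 0 (J = 1*0 = 0)
O = -28 (O = -24 - 4 = -28)
O + u*J = -28 - 38*0 = -28 + 0 = -28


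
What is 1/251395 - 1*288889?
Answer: -72625250154/251395 ≈ -2.8889e+5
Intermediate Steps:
1/251395 - 1*288889 = 1/251395 - 288889 = -72625250154/251395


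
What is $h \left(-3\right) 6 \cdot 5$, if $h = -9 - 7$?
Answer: $1440$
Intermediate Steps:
$h = -16$
$h \left(-3\right) 6 \cdot 5 = - 16 \left(-3\right) 6 \cdot 5 = - 16 \left(\left(-18\right) 5\right) = \left(-16\right) \left(-90\right) = 1440$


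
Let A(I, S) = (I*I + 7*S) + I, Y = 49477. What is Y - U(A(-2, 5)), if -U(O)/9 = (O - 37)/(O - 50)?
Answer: 49477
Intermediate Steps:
A(I, S) = I + I² + 7*S (A(I, S) = (I² + 7*S) + I = I + I² + 7*S)
U(O) = -9*(-37 + O)/(-50 + O) (U(O) = -9*(O - 37)/(O - 50) = -9*(-37 + O)/(-50 + O))
Y - U(A(-2, 5)) = 49477 - 9*(37 - (-2 + (-2)² + 7*5))/(-50 + (-2 + (-2)² + 7*5)) = 49477 - 9*(37 - (-2 + 4 + 35))/(-50 + (-2 + 4 + 35)) = 49477 - 9*(37 - 1*37)/(-50 + 37) = 49477 - 9*(37 - 37)/(-13) = 49477 - 9*(-1)*0/13 = 49477 - 1*0 = 49477 + 0 = 49477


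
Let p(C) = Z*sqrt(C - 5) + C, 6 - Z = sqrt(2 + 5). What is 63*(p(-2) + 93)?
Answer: 5733 - 441*I + 378*I*sqrt(7) ≈ 5733.0 + 559.09*I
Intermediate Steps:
Z = 6 - sqrt(7) (Z = 6 - sqrt(2 + 5) = 6 - sqrt(7) ≈ 3.3542)
p(C) = C + sqrt(-5 + C)*(6 - sqrt(7)) (p(C) = (6 - sqrt(7))*sqrt(C - 5) + C = (6 - sqrt(7))*sqrt(-5 + C) + C = sqrt(-5 + C)*(6 - sqrt(7)) + C = C + sqrt(-5 + C)*(6 - sqrt(7)))
63*(p(-2) + 93) = 63*((-2 + sqrt(-5 - 2)*(6 - sqrt(7))) + 93) = 63*((-2 + sqrt(-7)*(6 - sqrt(7))) + 93) = 63*((-2 + (I*sqrt(7))*(6 - sqrt(7))) + 93) = 63*((-2 + I*sqrt(7)*(6 - sqrt(7))) + 93) = 63*(91 + I*sqrt(7)*(6 - sqrt(7))) = 5733 + 63*I*sqrt(7)*(6 - sqrt(7))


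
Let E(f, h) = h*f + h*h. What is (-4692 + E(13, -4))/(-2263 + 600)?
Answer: 4728/1663 ≈ 2.8431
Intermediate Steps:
E(f, h) = h**2 + f*h (E(f, h) = f*h + h**2 = h**2 + f*h)
(-4692 + E(13, -4))/(-2263 + 600) = (-4692 - 4*(13 - 4))/(-2263 + 600) = (-4692 - 4*9)/(-1663) = (-4692 - 36)*(-1/1663) = -4728*(-1/1663) = 4728/1663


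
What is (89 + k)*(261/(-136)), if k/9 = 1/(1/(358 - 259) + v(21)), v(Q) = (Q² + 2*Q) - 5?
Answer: -549749259/3217964 ≈ -170.84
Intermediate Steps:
v(Q) = -5 + Q² + 2*Q
k = 891/47323 (k = 9/(1/(358 - 259) + (-5 + 21² + 2*21)) = 9/(1/99 + (-5 + 441 + 42)) = 9/(1/99 + 478) = 9/(47323/99) = 9*(99/47323) = 891/47323 ≈ 0.018828)
(89 + k)*(261/(-136)) = (89 + 891/47323)*(261/(-136)) = 4212638*(261*(-1/136))/47323 = (4212638/47323)*(-261/136) = -549749259/3217964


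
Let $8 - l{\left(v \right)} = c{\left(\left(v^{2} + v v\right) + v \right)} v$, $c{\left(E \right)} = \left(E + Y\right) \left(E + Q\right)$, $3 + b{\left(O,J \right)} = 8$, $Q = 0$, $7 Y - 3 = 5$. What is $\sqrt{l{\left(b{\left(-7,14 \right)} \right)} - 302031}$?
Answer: $\frac{2 i \sqrt{3888913}}{7} \approx 563.44 i$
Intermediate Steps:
$Y = \frac{8}{7}$ ($Y = \frac{3}{7} + \frac{1}{7} \cdot 5 = \frac{3}{7} + \frac{5}{7} = \frac{8}{7} \approx 1.1429$)
$b{\left(O,J \right)} = 5$ ($b{\left(O,J \right)} = -3 + 8 = 5$)
$c{\left(E \right)} = E \left(\frac{8}{7} + E\right)$ ($c{\left(E \right)} = \left(E + \frac{8}{7}\right) \left(E + 0\right) = \left(\frac{8}{7} + E\right) E = E \left(\frac{8}{7} + E\right)$)
$l{\left(v \right)} = 8 - \frac{v \left(v + 2 v^{2}\right) \left(8 + 7 v + 14 v^{2}\right)}{7}$ ($l{\left(v \right)} = 8 - \frac{\left(\left(v^{2} + v v\right) + v\right) \left(8 + 7 \left(\left(v^{2} + v v\right) + v\right)\right)}{7} v = 8 - \frac{\left(\left(v^{2} + v^{2}\right) + v\right) \left(8 + 7 \left(\left(v^{2} + v^{2}\right) + v\right)\right)}{7} v = 8 - \frac{\left(2 v^{2} + v\right) \left(8 + 7 \left(2 v^{2} + v\right)\right)}{7} v = 8 - \frac{\left(v + 2 v^{2}\right) \left(8 + 7 \left(v + 2 v^{2}\right)\right)}{7} v = 8 - \frac{\left(v + 2 v^{2}\right) \left(8 + \left(7 v + 14 v^{2}\right)\right)}{7} v = 8 - \frac{\left(v + 2 v^{2}\right) \left(8 + 7 v + 14 v^{2}\right)}{7} v = 8 - \frac{v \left(v + 2 v^{2}\right) \left(8 + 7 v + 14 v^{2}\right)}{7}$)
$\sqrt{l{\left(b{\left(-7,14 \right)} \right)} - 302031} = \sqrt{\left(8 - \frac{5^{2} \left(1 + 2 \cdot 5\right) \left(8 + 7 \cdot 5 \left(1 + 2 \cdot 5\right)\right)}{7}\right) - 302031} = \sqrt{\left(8 - \frac{25 \left(1 + 10\right) \left(8 + 7 \cdot 5 \left(1 + 10\right)\right)}{7}\right) - 302031} = \sqrt{\left(8 - \frac{25}{7} \cdot 11 \left(8 + 7 \cdot 5 \cdot 11\right)\right) - 302031} = \sqrt{\left(8 - \frac{25}{7} \cdot 11 \left(8 + 385\right)\right) - 302031} = \sqrt{\left(8 - \frac{25}{7} \cdot 11 \cdot 393\right) - 302031} = \sqrt{\left(8 - \frac{108075}{7}\right) - 302031} = \sqrt{- \frac{108019}{7} - 302031} = \sqrt{- \frac{2222236}{7}} = \frac{2 i \sqrt{3888913}}{7}$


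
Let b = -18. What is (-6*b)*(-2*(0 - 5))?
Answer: 1080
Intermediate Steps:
(-6*b)*(-2*(0 - 5)) = (-6*(-18))*(-2*(0 - 5)) = 108*(-2*(-5)) = 108*10 = 1080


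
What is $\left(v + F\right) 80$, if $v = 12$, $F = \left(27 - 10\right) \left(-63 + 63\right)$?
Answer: $960$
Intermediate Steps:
$F = 0$ ($F = 17 \cdot 0 = 0$)
$\left(v + F\right) 80 = \left(12 + 0\right) 80 = 12 \cdot 80 = 960$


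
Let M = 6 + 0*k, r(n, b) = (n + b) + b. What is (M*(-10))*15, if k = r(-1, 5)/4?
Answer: -900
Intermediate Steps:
r(n, b) = n + 2*b (r(n, b) = (b + n) + b = n + 2*b)
k = 9/4 (k = (-1 + 2*5)/4 = (-1 + 10)*(¼) = 9*(¼) = 9/4 ≈ 2.2500)
M = 6 (M = 6 + 0*(9/4) = 6 + 0 = 6)
(M*(-10))*15 = (6*(-10))*15 = -60*15 = -900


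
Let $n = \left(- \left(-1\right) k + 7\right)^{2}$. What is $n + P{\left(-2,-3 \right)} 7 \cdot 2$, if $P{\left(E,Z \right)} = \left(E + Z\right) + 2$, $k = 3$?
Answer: $58$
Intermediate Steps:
$n = 100$ ($n = \left(- \left(-1\right) 3 + 7\right)^{2} = \left(\left(-1\right) \left(-3\right) + 7\right)^{2} = \left(3 + 7\right)^{2} = 10^{2} = 100$)
$P{\left(E,Z \right)} = 2 + E + Z$
$n + P{\left(-2,-3 \right)} 7 \cdot 2 = 100 + \left(2 - 2 - 3\right) 7 \cdot 2 = 100 + \left(-3\right) 7 \cdot 2 = 100 - 42 = 58$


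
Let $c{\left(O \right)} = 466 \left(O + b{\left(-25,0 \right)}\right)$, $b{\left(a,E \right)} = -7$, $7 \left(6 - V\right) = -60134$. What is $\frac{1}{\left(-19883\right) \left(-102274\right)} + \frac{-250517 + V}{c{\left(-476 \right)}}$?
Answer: $\frac{286969996004821}{266991229771861} \approx 1.0748$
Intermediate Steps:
$V = \frac{60176}{7}$ ($V = 6 - - \frac{60134}{7} = 6 + \frac{60134}{7} = \frac{60176}{7} \approx 8596.6$)
$c{\left(O \right)} = -3262 + 466 O$ ($c{\left(O \right)} = 466 \left(O - 7\right) = 466 \left(-7 + O\right) = -3262 + 466 O$)
$\frac{1}{\left(-19883\right) \left(-102274\right)} + \frac{-250517 + V}{c{\left(-476 \right)}} = \frac{1}{\left(-19883\right) \left(-102274\right)} + \frac{-250517 + \frac{60176}{7}}{-3262 + 466 \left(-476\right)} = \left(- \frac{1}{19883}\right) \left(- \frac{1}{102274}\right) - \frac{1693443}{7 \left(-3262 - 221816\right)} = \frac{1}{2033513942} - \frac{1693443}{7 \left(-225078\right)} = \frac{1}{2033513942} - - \frac{564481}{525182} = \frac{1}{2033513942} + \frac{564481}{525182} = \frac{286969996004821}{266991229771861}$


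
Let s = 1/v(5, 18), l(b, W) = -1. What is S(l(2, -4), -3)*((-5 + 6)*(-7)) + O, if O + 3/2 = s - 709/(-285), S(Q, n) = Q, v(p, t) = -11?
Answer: 49513/6270 ≈ 7.8968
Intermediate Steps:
s = -1/11 (s = 1/(-11) = -1/11 ≈ -0.090909)
O = 5623/6270 (O = -3/2 + (-1/11 - 709/(-285)) = -3/2 + (-1/11 - 709*(-1/285)) = -3/2 + (-1/11 + 709/285) = -3/2 + 7514/3135 = 5623/6270 ≈ 0.89681)
S(l(2, -4), -3)*((-5 + 6)*(-7)) + O = -(-5 + 6)*(-7) + 5623/6270 = -(-7) + 5623/6270 = -1*(-7) + 5623/6270 = 7 + 5623/6270 = 49513/6270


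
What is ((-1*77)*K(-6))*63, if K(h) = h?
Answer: 29106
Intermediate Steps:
((-1*77)*K(-6))*63 = (-1*77*(-6))*63 = -77*(-6)*63 = 462*63 = 29106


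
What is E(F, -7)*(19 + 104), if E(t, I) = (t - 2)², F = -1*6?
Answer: 7872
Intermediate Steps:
F = -6
E(t, I) = (-2 + t)²
E(F, -7)*(19 + 104) = (-2 - 6)²*(19 + 104) = (-8)²*123 = 64*123 = 7872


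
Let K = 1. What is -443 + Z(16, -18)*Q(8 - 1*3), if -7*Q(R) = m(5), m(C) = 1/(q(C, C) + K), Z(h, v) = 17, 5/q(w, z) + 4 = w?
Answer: -18623/42 ≈ -443.40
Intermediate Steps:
q(w, z) = 5/(-4 + w)
m(C) = 1/(1 + 5/(-4 + C)) (m(C) = 1/(5/(-4 + C) + 1) = 1/(1 + 5/(-4 + C)))
Q(R) = -1/42 (Q(R) = -(-4 + 5)/(7*(1 + 5)) = -1/(7*6) = -1/42)
-443 + Z(16, -18)*Q(8 - 1*3) = -443 + 17*(-1/42) = -443 - 17/42 = -18623/42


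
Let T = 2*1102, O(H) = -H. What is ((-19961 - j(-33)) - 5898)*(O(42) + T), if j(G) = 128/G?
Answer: -1844659478/33 ≈ -5.5899e+7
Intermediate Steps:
T = 2204
((-19961 - j(-33)) - 5898)*(O(42) + T) = ((-19961 - 128/(-33)) - 5898)*(-1*42 + 2204) = ((-19961 - 128*(-1)/33) - 5898)*(-42 + 2204) = ((-19961 - 1*(-128/33)) - 5898)*2162 = ((-19961 + 128/33) - 5898)*2162 = (-658585/33 - 5898)*2162 = -853219/33*2162 = -1844659478/33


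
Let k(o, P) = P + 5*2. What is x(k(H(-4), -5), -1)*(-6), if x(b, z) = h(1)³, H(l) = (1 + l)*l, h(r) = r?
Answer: -6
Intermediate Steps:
H(l) = l*(1 + l)
k(o, P) = 10 + P (k(o, P) = P + 10 = 10 + P)
x(b, z) = 1 (x(b, z) = 1³ = 1)
x(k(H(-4), -5), -1)*(-6) = 1*(-6) = -6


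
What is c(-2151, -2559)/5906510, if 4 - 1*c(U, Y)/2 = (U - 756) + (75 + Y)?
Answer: 1079/590651 ≈ 0.0018268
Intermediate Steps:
c(U, Y) = 1370 - 2*U - 2*Y (c(U, Y) = 8 - 2*((U - 756) + (75 + Y)) = 8 - 2*((-756 + U) + (75 + Y)) = 8 - 2*(-681 + U + Y) = 8 + (1362 - 2*U - 2*Y) = 1370 - 2*U - 2*Y)
c(-2151, -2559)/5906510 = (1370 - 2*(-2151) - 2*(-2559))/5906510 = (1370 + 4302 + 5118)*(1/5906510) = 10790*(1/5906510) = 1079/590651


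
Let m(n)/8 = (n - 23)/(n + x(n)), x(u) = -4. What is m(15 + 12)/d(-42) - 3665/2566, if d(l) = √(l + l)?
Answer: -3665/2566 - 16*I*√21/483 ≈ -1.4283 - 0.1518*I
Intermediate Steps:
d(l) = √2*√l (d(l) = √(2*l) = √2*√l)
m(n) = 8*(-23 + n)/(-4 + n) (m(n) = 8*((n - 23)/(n - 4)) = 8*((-23 + n)/(-4 + n)) = 8*(-23 + n)/(-4 + n))
m(15 + 12)/d(-42) - 3665/2566 = (8*(-23 + (15 + 12))/(-4 + (15 + 12)))/((√2*√(-42))) - 3665/2566 = (8*(-23 + 27)/(-4 + 27))/((√2*(I*√42))) - 3665*1/2566 = (8*4/23)/((2*I*√21)) - 3665/2566 = (8*(1/23)*4)*(-I*√21/42) - 3665/2566 = 32*(-I*√21/42)/23 - 3665/2566 = -16*I*√21/483 - 3665/2566 = -3665/2566 - 16*I*√21/483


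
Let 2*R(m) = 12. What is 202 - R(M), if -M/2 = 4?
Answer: 196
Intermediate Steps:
M = -8 (M = -2*4 = -8)
R(m) = 6 (R(m) = (1/2)*12 = 6)
202 - R(M) = 202 - 1*6 = 202 - 6 = 196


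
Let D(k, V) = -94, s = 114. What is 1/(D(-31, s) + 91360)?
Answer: 1/91266 ≈ 1.0957e-5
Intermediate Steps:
1/(D(-31, s) + 91360) = 1/(-94 + 91360) = 1/91266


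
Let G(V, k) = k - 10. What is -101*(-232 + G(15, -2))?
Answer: 24644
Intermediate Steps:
G(V, k) = -10 + k
-101*(-232 + G(15, -2)) = -101*(-232 + (-10 - 2)) = -101*(-232 - 12) = -101*(-244) = 24644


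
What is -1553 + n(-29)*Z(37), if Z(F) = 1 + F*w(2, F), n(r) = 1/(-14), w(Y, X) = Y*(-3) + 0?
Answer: -21521/14 ≈ -1537.2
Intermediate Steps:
w(Y, X) = -3*Y (w(Y, X) = -3*Y + 0 = -3*Y)
n(r) = -1/14
Z(F) = 1 - 6*F (Z(F) = 1 + F*(-3*2) = 1 + F*(-6) = 1 - 6*F)
-1553 + n(-29)*Z(37) = -1553 - (1 - 6*37)/14 = -1553 - (1 - 222)/14 = -1553 - 1/14*(-221) = -1553 + 221/14 = -21521/14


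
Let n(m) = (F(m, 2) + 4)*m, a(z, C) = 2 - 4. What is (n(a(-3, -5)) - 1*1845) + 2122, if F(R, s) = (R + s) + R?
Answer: 273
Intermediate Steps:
F(R, s) = s + 2*R
a(z, C) = -2
n(m) = m*(6 + 2*m) (n(m) = ((2 + 2*m) + 4)*m = (6 + 2*m)*m = m*(6 + 2*m))
(n(a(-3, -5)) - 1*1845) + 2122 = (2*(-2)*(3 - 2) - 1*1845) + 2122 = (2*(-2)*1 - 1845) + 2122 = (-4 - 1845) + 2122 = -1849 + 2122 = 273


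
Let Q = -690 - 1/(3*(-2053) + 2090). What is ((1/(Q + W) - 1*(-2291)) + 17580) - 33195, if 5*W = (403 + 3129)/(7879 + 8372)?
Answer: -3039443198075783/228117897587 ≈ -13324.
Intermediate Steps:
Q = -2807609/4069 (Q = -690 - 1/(-6159 + 2090) = -690 - 1/(-4069) = -690 - 1*(-1/4069) = -690 + 1/4069 = -2807609/4069 ≈ -690.00)
W = 3532/81255 (W = ((403 + 3129)/(7879 + 8372))/5 = (3532/16251)/5 = (3532*(1/16251))/5 = (1/5)*(3532/16251) = 3532/81255 ≈ 0.043468)
((1/(Q + W) - 1*(-2291)) + 17580) - 33195 = ((1/(-2807609/4069 + 3532/81255) - 1*(-2291)) + 17580) - 33195 = ((1/(-228117897587/330626595) + 2291) + 17580) - 33195 = ((-330626595/228117897587 + 2291) + 17580) - 33195 = (522617772745222/228117897587 + 17580) - 33195 = 4532930412324682/228117897587 - 33195 = -3039443198075783/228117897587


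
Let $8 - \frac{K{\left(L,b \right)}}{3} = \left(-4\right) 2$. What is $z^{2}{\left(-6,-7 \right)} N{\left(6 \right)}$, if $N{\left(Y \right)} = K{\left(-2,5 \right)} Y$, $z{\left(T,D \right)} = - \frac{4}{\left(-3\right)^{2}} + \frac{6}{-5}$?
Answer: $\frac{175232}{225} \approx 778.81$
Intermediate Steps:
$K{\left(L,b \right)} = 48$ ($K{\left(L,b \right)} = 24 - 3 \left(\left(-4\right) 2\right) = 24 - -24 = 24 + 24 = 48$)
$z{\left(T,D \right)} = - \frac{74}{45}$ ($z{\left(T,D \right)} = - \frac{4}{9} + 6 \left(- \frac{1}{5}\right) = \left(-4\right) \frac{1}{9} - \frac{6}{5} = - \frac{4}{9} - \frac{6}{5} = - \frac{74}{45}$)
$N{\left(Y \right)} = 48 Y$
$z^{2}{\left(-6,-7 \right)} N{\left(6 \right)} = \left(- \frac{74}{45}\right)^{2} \cdot 48 \cdot 6 = \frac{5476}{2025} \cdot 288 = \frac{175232}{225}$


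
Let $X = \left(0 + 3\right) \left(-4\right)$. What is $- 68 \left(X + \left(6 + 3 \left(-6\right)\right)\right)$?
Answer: $1632$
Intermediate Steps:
$X = -12$ ($X = 3 \left(-4\right) = -12$)
$- 68 \left(X + \left(6 + 3 \left(-6\right)\right)\right) = - 68 \left(-12 + \left(6 + 3 \left(-6\right)\right)\right) = - 68 \left(-12 + \left(6 - 18\right)\right) = - 68 \left(-12 - 12\right) = \left(-68\right) \left(-24\right) = 1632$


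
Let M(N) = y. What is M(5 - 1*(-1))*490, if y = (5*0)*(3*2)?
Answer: 0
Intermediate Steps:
y = 0 (y = 0*6 = 0)
M(N) = 0
M(5 - 1*(-1))*490 = 0*490 = 0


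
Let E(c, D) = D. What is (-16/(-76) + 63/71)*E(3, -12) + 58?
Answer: 60470/1349 ≈ 44.826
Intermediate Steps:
(-16/(-76) + 63/71)*E(3, -12) + 58 = (-16/(-76) + 63/71)*(-12) + 58 = (-16*(-1/76) + 63*(1/71))*(-12) + 58 = (4/19 + 63/71)*(-12) + 58 = (1481/1349)*(-12) + 58 = -17772/1349 + 58 = 60470/1349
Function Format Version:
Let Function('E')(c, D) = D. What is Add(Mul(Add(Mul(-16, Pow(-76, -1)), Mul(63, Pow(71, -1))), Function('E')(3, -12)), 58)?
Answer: Rational(60470, 1349) ≈ 44.826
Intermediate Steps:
Add(Mul(Add(Mul(-16, Pow(-76, -1)), Mul(63, Pow(71, -1))), Function('E')(3, -12)), 58) = Add(Mul(Add(Mul(-16, Pow(-76, -1)), Mul(63, Pow(71, -1))), -12), 58) = Add(Mul(Add(Mul(-16, Rational(-1, 76)), Mul(63, Rational(1, 71))), -12), 58) = Add(Mul(Add(Rational(4, 19), Rational(63, 71)), -12), 58) = Add(Mul(Rational(1481, 1349), -12), 58) = Add(Rational(-17772, 1349), 58) = Rational(60470, 1349)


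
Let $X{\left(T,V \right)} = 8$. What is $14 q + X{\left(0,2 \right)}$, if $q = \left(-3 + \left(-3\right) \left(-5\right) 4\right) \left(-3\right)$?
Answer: $-2386$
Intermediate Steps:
$q = -171$ ($q = \left(-3 + 15 \cdot 4\right) \left(-3\right) = \left(-3 + 60\right) \left(-3\right) = 57 \left(-3\right) = -171$)
$14 q + X{\left(0,2 \right)} = 14 \left(-171\right) + 8 = -2394 + 8 = -2386$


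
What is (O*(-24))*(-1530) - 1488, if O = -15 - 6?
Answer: -772608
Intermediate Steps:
O = -21
(O*(-24))*(-1530) - 1488 = -21*(-24)*(-1530) - 1488 = 504*(-1530) - 1488 = -771120 - 1488 = -772608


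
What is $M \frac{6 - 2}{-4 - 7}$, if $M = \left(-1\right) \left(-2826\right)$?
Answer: $- \frac{11304}{11} \approx -1027.6$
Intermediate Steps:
$M = 2826$
$M \frac{6 - 2}{-4 - 7} = 2826 \frac{6 - 2}{-4 - 7} = 2826 \frac{4}{-11} = 2826 \cdot 4 \left(- \frac{1}{11}\right) = 2826 \left(- \frac{4}{11}\right) = - \frac{11304}{11}$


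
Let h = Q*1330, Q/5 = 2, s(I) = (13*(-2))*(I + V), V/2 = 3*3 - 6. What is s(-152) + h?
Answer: 17096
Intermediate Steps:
V = 6 (V = 2*(3*3 - 6) = 2*(9 - 6) = 2*3 = 6)
s(I) = -156 - 26*I (s(I) = (13*(-2))*(I + 6) = -26*(6 + I) = -156 - 26*I)
Q = 10 (Q = 5*2 = 10)
h = 13300 (h = 10*1330 = 13300)
s(-152) + h = (-156 - 26*(-152)) + 13300 = (-156 + 3952) + 13300 = 3796 + 13300 = 17096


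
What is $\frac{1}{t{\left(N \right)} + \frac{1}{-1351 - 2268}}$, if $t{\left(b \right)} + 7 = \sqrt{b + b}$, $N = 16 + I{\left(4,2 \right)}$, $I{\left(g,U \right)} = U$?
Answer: $- \frac{3619}{3620} \approx -0.99972$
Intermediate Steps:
$N = 18$ ($N = 16 + 2 = 18$)
$t{\left(b \right)} = -7 + \sqrt{2} \sqrt{b}$ ($t{\left(b \right)} = -7 + \sqrt{b + b} = -7 + \sqrt{2 b} = -7 + \sqrt{2} \sqrt{b}$)
$\frac{1}{t{\left(N \right)} + \frac{1}{-1351 - 2268}} = \frac{1}{\left(-7 + \sqrt{2} \sqrt{18}\right) + \frac{1}{-1351 - 2268}} = \frac{1}{\left(-7 + \sqrt{2} \cdot 3 \sqrt{2}\right) + \frac{1}{-1351 - 2268}} = \frac{1}{\left(-7 + 6\right) + \frac{1}{-3619}} = \frac{1}{-1 - \frac{1}{3619}} = \frac{1}{- \frac{3620}{3619}} = - \frac{3619}{3620}$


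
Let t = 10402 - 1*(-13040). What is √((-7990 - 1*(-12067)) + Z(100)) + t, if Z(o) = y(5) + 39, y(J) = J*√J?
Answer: 23442 + √(4116 + 5*√5) ≈ 23506.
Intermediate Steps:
y(J) = J^(3/2)
t = 23442 (t = 10402 + 13040 = 23442)
Z(o) = 39 + 5*√5 (Z(o) = 5^(3/2) + 39 = 5*√5 + 39 = 39 + 5*√5)
√((-7990 - 1*(-12067)) + Z(100)) + t = √((-7990 - 1*(-12067)) + (39 + 5*√5)) + 23442 = √((-7990 + 12067) + (39 + 5*√5)) + 23442 = √(4077 + (39 + 5*√5)) + 23442 = √(4116 + 5*√5) + 23442 = 23442 + √(4116 + 5*√5)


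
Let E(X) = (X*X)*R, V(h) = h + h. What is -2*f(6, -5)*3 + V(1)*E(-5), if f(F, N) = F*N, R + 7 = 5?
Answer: 80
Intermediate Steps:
R = -2 (R = -7 + 5 = -2)
V(h) = 2*h
E(X) = -2*X**2 (E(X) = (X*X)*(-2) = X**2*(-2) = -2*X**2)
-2*f(6, -5)*3 + V(1)*E(-5) = -12*(-5)*3 + (2*1)*(-2*(-5)**2) = -2*(-30)*3 + 2*(-2*25) = 60*3 + 2*(-50) = 180 - 100 = 80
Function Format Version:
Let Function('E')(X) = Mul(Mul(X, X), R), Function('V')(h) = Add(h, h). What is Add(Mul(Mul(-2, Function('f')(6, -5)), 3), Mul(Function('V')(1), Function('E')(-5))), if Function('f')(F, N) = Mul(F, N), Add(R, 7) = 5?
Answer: 80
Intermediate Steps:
R = -2 (R = Add(-7, 5) = -2)
Function('V')(h) = Mul(2, h)
Function('E')(X) = Mul(-2, Pow(X, 2)) (Function('E')(X) = Mul(Mul(X, X), -2) = Mul(Pow(X, 2), -2) = Mul(-2, Pow(X, 2)))
Add(Mul(Mul(-2, Function('f')(6, -5)), 3), Mul(Function('V')(1), Function('E')(-5))) = Add(Mul(Mul(-2, Mul(6, -5)), 3), Mul(Mul(2, 1), Mul(-2, Pow(-5, 2)))) = Add(Mul(Mul(-2, -30), 3), Mul(2, Mul(-2, 25))) = Add(Mul(60, 3), Mul(2, -50)) = Add(180, -100) = 80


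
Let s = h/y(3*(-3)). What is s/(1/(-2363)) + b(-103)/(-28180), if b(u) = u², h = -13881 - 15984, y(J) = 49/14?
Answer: 3977381203937/197260 ≈ 2.0163e+7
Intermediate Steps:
y(J) = 7/2 (y(J) = 49*(1/14) = 7/2)
h = -29865
s = -59730/7 (s = -29865/7/2 = -29865*2/7 = -59730/7 ≈ -8532.9)
s/(1/(-2363)) + b(-103)/(-28180) = -59730/(7*(1/(-2363))) + (-103)²/(-28180) = -59730/(7*(-1/2363)) + 10609*(-1/28180) = -59730/7*(-2363) - 10609/28180 = 141141990/7 - 10609/28180 = 3977381203937/197260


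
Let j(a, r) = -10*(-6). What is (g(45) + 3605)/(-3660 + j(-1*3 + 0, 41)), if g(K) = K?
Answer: -73/72 ≈ -1.0139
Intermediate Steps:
j(a, r) = 60
(g(45) + 3605)/(-3660 + j(-1*3 + 0, 41)) = (45 + 3605)/(-3660 + 60) = 3650/(-3600) = 3650*(-1/3600) = -73/72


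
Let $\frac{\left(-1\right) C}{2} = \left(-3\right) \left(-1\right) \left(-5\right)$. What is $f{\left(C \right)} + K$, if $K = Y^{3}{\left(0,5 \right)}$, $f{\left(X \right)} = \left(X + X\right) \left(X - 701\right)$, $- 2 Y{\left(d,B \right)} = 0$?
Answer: $-40260$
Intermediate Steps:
$C = 30$ ($C = - 2 \left(-3\right) \left(-1\right) \left(-5\right) = - 2 \cdot 3 \left(-5\right) = \left(-2\right) \left(-15\right) = 30$)
$Y{\left(d,B \right)} = 0$ ($Y{\left(d,B \right)} = \left(- \frac{1}{2}\right) 0 = 0$)
$f{\left(X \right)} = 2 X \left(-701 + X\right)$
$K = 0$ ($K = 0^{3} = 0$)
$f{\left(C \right)} + K = 2 \cdot 30 \left(-701 + 30\right) + 0 = 2 \cdot 30 \left(-671\right) + 0 = -40260 + 0 = -40260$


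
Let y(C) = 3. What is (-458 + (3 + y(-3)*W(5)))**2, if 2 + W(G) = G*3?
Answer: 173056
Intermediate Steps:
W(G) = -2 + 3*G (W(G) = -2 + G*3 = -2 + 3*G)
(-458 + (3 + y(-3)*W(5)))**2 = (-458 + (3 + 3*(-2 + 3*5)))**2 = (-458 + (3 + 3*(-2 + 15)))**2 = (-458 + (3 + 3*13))**2 = (-458 + (3 + 39))**2 = (-458 + 42)**2 = (-416)**2 = 173056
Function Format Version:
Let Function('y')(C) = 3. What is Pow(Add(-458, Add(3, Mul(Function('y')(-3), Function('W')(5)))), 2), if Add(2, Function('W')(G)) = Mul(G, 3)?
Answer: 173056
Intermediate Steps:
Function('W')(G) = Add(-2, Mul(3, G)) (Function('W')(G) = Add(-2, Mul(G, 3)) = Add(-2, Mul(3, G)))
Pow(Add(-458, Add(3, Mul(Function('y')(-3), Function('W')(5)))), 2) = Pow(Add(-458, Add(3, Mul(3, Add(-2, Mul(3, 5))))), 2) = Pow(Add(-458, Add(3, Mul(3, Add(-2, 15)))), 2) = Pow(Add(-458, Add(3, Mul(3, 13))), 2) = Pow(Add(-458, Add(3, 39)), 2) = Pow(Add(-458, 42), 2) = Pow(-416, 2) = 173056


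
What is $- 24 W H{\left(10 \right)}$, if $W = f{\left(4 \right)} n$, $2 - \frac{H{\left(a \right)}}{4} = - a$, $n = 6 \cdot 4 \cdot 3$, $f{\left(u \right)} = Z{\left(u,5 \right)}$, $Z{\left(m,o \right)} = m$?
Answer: $-331776$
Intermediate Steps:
$f{\left(u \right)} = u$
$n = 72$ ($n = 24 \cdot 3 = 72$)
$H{\left(a \right)} = 8 + 4 a$ ($H{\left(a \right)} = 8 - 4 \left(- a\right) = 8 + 4 a$)
$W = 288$ ($W = 4 \cdot 72 = 288$)
$- 24 W H{\left(10 \right)} = \left(-24\right) 288 \left(8 + 4 \cdot 10\right) = - 6912 \left(8 + 40\right) = \left(-6912\right) 48 = -331776$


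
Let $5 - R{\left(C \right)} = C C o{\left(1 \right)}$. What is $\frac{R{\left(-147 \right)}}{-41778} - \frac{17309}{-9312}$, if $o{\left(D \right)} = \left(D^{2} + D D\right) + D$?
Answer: $\frac{221126311}{64839456} \approx 3.4104$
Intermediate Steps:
$o{\left(D \right)} = D + 2 D^{2}$ ($o{\left(D \right)} = \left(D^{2} + D^{2}\right) + D = 2 D^{2} + D = D + 2 D^{2}$)
$R{\left(C \right)} = 5 - 3 C^{2}$ ($R{\left(C \right)} = 5 - C C 1 \left(1 + 2 \cdot 1\right) = 5 - C^{2} \cdot 1 \left(1 + 2\right) = 5 - C^{2} \cdot 1 \cdot 3 = 5 - C^{2} \cdot 3 = 5 - 3 C^{2}$)
$\frac{R{\left(-147 \right)}}{-41778} - \frac{17309}{-9312} = \frac{5 - 3 \left(-147\right)^{2}}{-41778} - \frac{17309}{-9312} = \left(5 - 64827\right) \left(- \frac{1}{41778}\right) - - \frac{17309}{9312} = \left(5 - 64827\right) \left(- \frac{1}{41778}\right) + \frac{17309}{9312} = \left(-64822\right) \left(- \frac{1}{41778}\right) + \frac{17309}{9312} = \frac{32411}{20889} + \frac{17309}{9312} = \frac{221126311}{64839456}$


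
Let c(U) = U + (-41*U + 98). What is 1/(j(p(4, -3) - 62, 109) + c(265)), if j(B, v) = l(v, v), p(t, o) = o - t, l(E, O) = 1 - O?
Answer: -1/10610 ≈ -9.4251e-5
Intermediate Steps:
j(B, v) = 1 - v
c(U) = 98 - 40*U (c(U) = U + (98 - 41*U) = 98 - 40*U)
1/(j(p(4, -3) - 62, 109) + c(265)) = 1/((1 - 1*109) + (98 - 40*265)) = 1/((1 - 109) + (98 - 10600)) = 1/(-108 - 10502) = 1/(-10610) = -1/10610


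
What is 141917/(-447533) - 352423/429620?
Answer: -218691303999/192269127460 ≈ -1.1374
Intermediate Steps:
141917/(-447533) - 352423/429620 = 141917*(-1/447533) - 352423*1/429620 = -141917/447533 - 352423/429620 = -218691303999/192269127460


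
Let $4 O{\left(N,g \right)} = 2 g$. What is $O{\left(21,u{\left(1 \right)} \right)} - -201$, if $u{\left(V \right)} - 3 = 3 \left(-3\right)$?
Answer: $198$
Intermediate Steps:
$u{\left(V \right)} = -6$ ($u{\left(V \right)} = 3 + 3 \left(-3\right) = 3 - 9 = -6$)
$O{\left(N,g \right)} = \frac{g}{2}$ ($O{\left(N,g \right)} = \frac{2 g}{4} = \frac{g}{2}$)
$O{\left(21,u{\left(1 \right)} \right)} - -201 = \frac{1}{2} \left(-6\right) - -201 = -3 + 201 = 198$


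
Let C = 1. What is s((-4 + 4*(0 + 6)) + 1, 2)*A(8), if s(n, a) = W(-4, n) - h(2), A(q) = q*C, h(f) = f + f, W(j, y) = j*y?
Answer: -704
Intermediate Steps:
h(f) = 2*f
A(q) = q (A(q) = q*1 = q)
s(n, a) = -4 - 4*n (s(n, a) = -4*n - 2*2 = -4*n - 1*4 = -4*n - 4 = -4 - 4*n)
s((-4 + 4*(0 + 6)) + 1, 2)*A(8) = (-4 - 4*((-4 + 4*(0 + 6)) + 1))*8 = (-4 - 4*((-4 + 4*6) + 1))*8 = (-4 - 4*((-4 + 24) + 1))*8 = (-4 - 4*(20 + 1))*8 = (-4 - 4*21)*8 = (-4 - 84)*8 = -88*8 = -704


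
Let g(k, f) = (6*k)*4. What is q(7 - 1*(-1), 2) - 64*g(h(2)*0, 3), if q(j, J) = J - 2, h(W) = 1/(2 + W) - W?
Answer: 0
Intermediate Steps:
g(k, f) = 24*k
q(j, J) = -2 + J
q(7 - 1*(-1), 2) - 64*g(h(2)*0, 3) = (-2 + 2) - 1536*((1 - 1*2² - 2*2)/(2 + 2))*0 = 0 - 1536*((1 - 1*4 - 4)/4)*0 = 0 - 1536*((1 - 4 - 4)/4)*0 = 0 - 1536*((¼)*(-7))*0 = 0 - 1536*(-7/4*0) = 0 - 1536*0 = 0 - 64*0 = 0 + 0 = 0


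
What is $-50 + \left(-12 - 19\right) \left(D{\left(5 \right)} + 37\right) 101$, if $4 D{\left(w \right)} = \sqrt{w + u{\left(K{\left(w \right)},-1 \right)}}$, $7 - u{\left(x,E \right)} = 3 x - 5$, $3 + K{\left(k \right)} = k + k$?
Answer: $-115897 - \frac{3131 i}{2} \approx -1.159 \cdot 10^{5} - 1565.5 i$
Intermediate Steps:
$K{\left(k \right)} = -3 + 2 k$ ($K{\left(k \right)} = -3 + \left(k + k\right) = -3 + 2 k$)
$u{\left(x,E \right)} = 12 - 3 x$ ($u{\left(x,E \right)} = 7 - \left(3 x - 5\right) = 7 - \left(-5 + 3 x\right) = 12 - 3 x$)
$D{\left(w \right)} = \frac{\sqrt{21 - 5 w}}{4}$ ($D{\left(w \right)} = \frac{\sqrt{w - \left(-12 + 3 \left(-3 + 2 w\right)\right)}}{4} = \frac{\sqrt{w + \left(12 - \left(-9 + 6 w\right)\right)}}{4} = \frac{\sqrt{w - \left(-21 + 6 w\right)}}{4} = \frac{\sqrt{21 - 5 w}}{4}$)
$-50 + \left(-12 - 19\right) \left(D{\left(5 \right)} + 37\right) 101 = -50 + \left(-12 - 19\right) \left(\frac{\sqrt{21 - 25}}{4} + 37\right) 101 = -50 + - 31 \left(\frac{\sqrt{21 - 25}}{4} + 37\right) 101 = -50 + - 31 \left(\frac{\sqrt{-4}}{4} + 37\right) 101 = -50 + - 31 \left(\frac{2 i}{4} + 37\right) 101 = -50 + - 31 \left(\frac{i}{2} + 37\right) 101 = -50 + - 31 \left(37 + \frac{i}{2}\right) 101 = -50 + \left(-1147 - \frac{31 i}{2}\right) 101 = -50 - \left(115847 + \frac{3131 i}{2}\right) = -115897 - \frac{3131 i}{2}$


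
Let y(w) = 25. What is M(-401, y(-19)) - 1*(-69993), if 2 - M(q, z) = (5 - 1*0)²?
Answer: 69970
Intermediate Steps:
M(q, z) = -23 (M(q, z) = 2 - (5 - 1*0)² = 2 - (5 + 0)² = 2 - 1*5² = 2 - 1*25 = 2 - 25 = -23)
M(-401, y(-19)) - 1*(-69993) = -23 - 1*(-69993) = -23 + 69993 = 69970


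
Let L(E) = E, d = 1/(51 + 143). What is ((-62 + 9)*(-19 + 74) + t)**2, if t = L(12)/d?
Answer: 344569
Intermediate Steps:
d = 1/194 ≈ 0.0051546
t = 2328 (t = 12/(1/194) = 12*194 = 2328)
((-62 + 9)*(-19 + 74) + t)**2 = ((-62 + 9)*(-19 + 74) + 2328)**2 = (-53*55 + 2328)**2 = (-2915 + 2328)**2 = (-587)**2 = 344569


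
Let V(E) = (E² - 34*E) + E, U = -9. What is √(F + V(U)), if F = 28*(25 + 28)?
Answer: 7*√38 ≈ 43.151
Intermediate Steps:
F = 1484 (F = 28*53 = 1484)
V(E) = E² - 33*E
√(F + V(U)) = √(1484 - 9*(-33 - 9)) = √(1484 - 9*(-42)) = √(1484 + 378) = √1862 = 7*√38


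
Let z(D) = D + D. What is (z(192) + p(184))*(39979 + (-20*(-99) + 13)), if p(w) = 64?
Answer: 18803456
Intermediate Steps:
z(D) = 2*D
(z(192) + p(184))*(39979 + (-20*(-99) + 13)) = (2*192 + 64)*(39979 + (-20*(-99) + 13)) = (384 + 64)*(39979 + (1980 + 13)) = 448*(39979 + 1993) = 448*41972 = 18803456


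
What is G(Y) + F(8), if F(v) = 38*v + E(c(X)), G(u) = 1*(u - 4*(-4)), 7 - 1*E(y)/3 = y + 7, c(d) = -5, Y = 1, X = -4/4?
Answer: 336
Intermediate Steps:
X = -1 (X = -4*¼ = -1)
E(y) = -3*y (E(y) = 21 - 3*(y + 7) = 21 - 3*(7 + y) = 21 + (-21 - 3*y) = -3*y)
G(u) = 16 + u (G(u) = 1*(u + 16) = 1*(16 + u) = 16 + u)
F(v) = 15 + 38*v (F(v) = 38*v - 3*(-5) = 38*v + 15 = 15 + 38*v)
G(Y) + F(8) = (16 + 1) + (15 + 38*8) = 17 + (15 + 304) = 17 + 319 = 336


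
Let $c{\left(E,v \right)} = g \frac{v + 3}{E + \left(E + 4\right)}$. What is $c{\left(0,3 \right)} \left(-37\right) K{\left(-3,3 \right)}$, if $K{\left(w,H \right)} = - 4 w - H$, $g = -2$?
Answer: $999$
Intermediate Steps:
$K{\left(w,H \right)} = - H - 4 w$
$c{\left(E,v \right)} = - \frac{2 \left(3 + v\right)}{4 + 2 E}$ ($c{\left(E,v \right)} = - 2 \frac{v + 3}{E + \left(E + 4\right)} = - 2 \frac{3 + v}{E + \left(4 + E\right)} = - 2 \frac{3 + v}{4 + 2 E} = - \frac{2 \left(3 + v\right)}{4 + 2 E}$)
$c{\left(0,3 \right)} \left(-37\right) K{\left(-3,3 \right)} = \frac{-3 - 3}{2 + 0} \left(-37\right) \left(\left(-1\right) 3 - -12\right) = \frac{-3 - 3}{2} \left(-37\right) \left(-3 + 12\right) = \frac{1}{2} \left(-6\right) \left(-37\right) 9 = \left(-3\right) \left(-37\right) 9 = 111 \cdot 9 = 999$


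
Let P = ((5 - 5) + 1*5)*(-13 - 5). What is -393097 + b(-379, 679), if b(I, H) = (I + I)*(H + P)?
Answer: -839559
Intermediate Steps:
P = -90 (P = (0 + 5)*(-18) = 5*(-18) = -90)
b(I, H) = 2*I*(-90 + H) (b(I, H) = (I + I)*(H - 90) = (2*I)*(-90 + H) = 2*I*(-90 + H))
-393097 + b(-379, 679) = -393097 + 2*(-379)*(-90 + 679) = -393097 + 2*(-379)*589 = -393097 - 446462 = -839559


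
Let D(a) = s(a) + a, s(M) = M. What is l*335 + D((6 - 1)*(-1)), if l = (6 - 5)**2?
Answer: 325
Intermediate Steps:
D(a) = 2*a (D(a) = a + a = 2*a)
l = 1 (l = 1**2 = 1)
l*335 + D((6 - 1)*(-1)) = 1*335 + 2*((6 - 1)*(-1)) = 335 + 2*(5*(-1)) = 335 + 2*(-5) = 335 - 10 = 325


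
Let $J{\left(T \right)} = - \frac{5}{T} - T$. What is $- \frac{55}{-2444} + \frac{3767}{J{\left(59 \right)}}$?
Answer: $- \frac{271497301}{4259892} \approx -63.733$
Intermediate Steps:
$J{\left(T \right)} = - T - \frac{5}{T}$
$- \frac{55}{-2444} + \frac{3767}{J{\left(59 \right)}} = - \frac{55}{-2444} + \frac{3767}{\left(-1\right) 59 - \frac{5}{59}} = \left(-55\right) \left(- \frac{1}{2444}\right) + \frac{3767}{-59 - \frac{5}{59}} = \frac{55}{2444} + \frac{3767}{-59 - \frac{5}{59}} = \frac{55}{2444} + \frac{3767}{- \frac{3486}{59}} = \frac{55}{2444} + 3767 \left(- \frac{59}{3486}\right) = \frac{55}{2444} - \frac{222253}{3486} = - \frac{271497301}{4259892}$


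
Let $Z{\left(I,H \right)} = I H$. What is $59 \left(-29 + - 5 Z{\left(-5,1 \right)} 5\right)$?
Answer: $5664$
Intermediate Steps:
$Z{\left(I,H \right)} = H I$
$59 \left(-29 + - 5 Z{\left(-5,1 \right)} 5\right) = 59 \left(-29 + - 5 \cdot 1 \left(-5\right) 5\right) = 59 \left(-29 + \left(-5\right) \left(-5\right) 5\right) = 59 \left(-29 + 25 \cdot 5\right) = 59 \left(-29 + 125\right) = 59 \cdot 96 = 5664$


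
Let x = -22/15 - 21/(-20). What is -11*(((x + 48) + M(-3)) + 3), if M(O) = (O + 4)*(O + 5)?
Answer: -6941/12 ≈ -578.42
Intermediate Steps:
M(O) = (4 + O)*(5 + O)
x = -5/12 (x = -22*1/15 - 21*(-1/20) = -22/15 + 21/20 = -5/12 ≈ -0.41667)
-11*(((x + 48) + M(-3)) + 3) = -11*(((-5/12 + 48) + (20 + (-3)² + 9*(-3))) + 3) = -11*((571/12 + (20 + 9 - 27)) + 3) = -11*((571/12 + 2) + 3) = -11*(595/12 + 3) = -11*631/12 = -6941/12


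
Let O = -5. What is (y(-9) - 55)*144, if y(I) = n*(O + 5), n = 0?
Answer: -7920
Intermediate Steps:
y(I) = 0 (y(I) = 0*(-5 + 5) = 0*0 = 0)
(y(-9) - 55)*144 = (0 - 55)*144 = -55*144 = -7920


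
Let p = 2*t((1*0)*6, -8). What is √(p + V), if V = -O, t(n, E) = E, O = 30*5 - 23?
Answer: I*√143 ≈ 11.958*I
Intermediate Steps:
O = 127 (O = 150 - 23 = 127)
V = -127 (V = -1*127 = -127)
p = -16 (p = 2*(-8) = -16)
√(p + V) = √(-16 - 127) = √(-143) = I*√143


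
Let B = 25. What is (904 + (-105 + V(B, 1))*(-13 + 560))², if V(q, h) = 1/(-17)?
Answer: 924624557476/289 ≈ 3.1994e+9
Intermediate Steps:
V(q, h) = -1/17
(904 + (-105 + V(B, 1))*(-13 + 560))² = (904 + (-105 - 1/17)*(-13 + 560))² = (904 - 1786/17*547)² = (904 - 976942/17)² = (-961574/17)² = 924624557476/289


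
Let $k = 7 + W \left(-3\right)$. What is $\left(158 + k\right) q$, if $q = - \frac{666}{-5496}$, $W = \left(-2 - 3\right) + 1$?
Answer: $\frac{19647}{916} \approx 21.449$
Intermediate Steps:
$W = -4$ ($W = -5 + 1 = -4$)
$k = 19$ ($k = 7 - -12 = 7 + 12 = 19$)
$q = \frac{111}{916}$ ($q = \left(-666\right) \left(- \frac{1}{5496}\right) = \frac{111}{916} \approx 0.12118$)
$\left(158 + k\right) q = \left(158 + 19\right) \frac{111}{916} = 177 \cdot \frac{111}{916} = \frac{19647}{916}$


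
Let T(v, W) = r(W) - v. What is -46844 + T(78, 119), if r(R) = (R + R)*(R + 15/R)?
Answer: -18570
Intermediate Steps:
r(R) = 2*R*(R + 15/R) (r(R) = (2*R)*(R + 15/R) = 2*R*(R + 15/R))
T(v, W) = 30 - v + 2*W² (T(v, W) = (30 + 2*W²) - v = 30 - v + 2*W²)
-46844 + T(78, 119) = -46844 + (30 - 1*78 + 2*119²) = -46844 + (30 - 78 + 2*14161) = -46844 + (30 - 78 + 28322) = -46844 + 28274 = -18570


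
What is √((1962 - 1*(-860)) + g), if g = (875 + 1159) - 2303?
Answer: √2553 ≈ 50.527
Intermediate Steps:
g = -269 (g = 2034 - 2303 = -269)
√((1962 - 1*(-860)) + g) = √((1962 - 1*(-860)) - 269) = √((1962 + 860) - 269) = √(2822 - 269) = √2553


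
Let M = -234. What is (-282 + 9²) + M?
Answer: -435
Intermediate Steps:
(-282 + 9²) + M = (-282 + 9²) - 234 = (-282 + 81) - 234 = -201 - 234 = -435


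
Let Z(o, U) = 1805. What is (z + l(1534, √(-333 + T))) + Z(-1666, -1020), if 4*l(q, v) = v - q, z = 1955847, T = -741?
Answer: 3914537/2 + I*√1074/4 ≈ 1.9573e+6 + 8.193*I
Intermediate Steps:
l(q, v) = -q/4 + v/4 (l(q, v) = (v - q)/4 = -q/4 + v/4)
(z + l(1534, √(-333 + T))) + Z(-1666, -1020) = (1955847 + (-¼*1534 + √(-333 - 741)/4)) + 1805 = (1955847 + (-767/2 + √(-1074)/4)) + 1805 = (1955847 + (-767/2 + (I*√1074)/4)) + 1805 = (1955847 + (-767/2 + I*√1074/4)) + 1805 = (3910927/2 + I*√1074/4) + 1805 = 3914537/2 + I*√1074/4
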